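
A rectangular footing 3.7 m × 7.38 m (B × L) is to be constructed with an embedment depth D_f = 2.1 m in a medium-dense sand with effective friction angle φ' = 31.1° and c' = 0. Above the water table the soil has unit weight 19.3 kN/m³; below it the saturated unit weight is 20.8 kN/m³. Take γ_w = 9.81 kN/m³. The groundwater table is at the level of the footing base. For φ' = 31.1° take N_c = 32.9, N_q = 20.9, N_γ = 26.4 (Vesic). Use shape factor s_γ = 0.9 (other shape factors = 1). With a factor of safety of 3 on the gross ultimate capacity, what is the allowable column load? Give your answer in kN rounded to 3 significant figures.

Overburden at base level: q = 19.3 × 2.1 = 40.53 kPa.
Below the base the soil is submerged, so the ½γBN_γ term uses γ' = 20.8 − 9.81 = 10.99 kN/m³.
Surcharge term q·N_q = 40.53 × 20.9 = 847.08 kPa; self-weight term 0.5·γ·B·N_γ·s_γ = 0.5 × 10.99 × 3.7 × 26.4 × 0.9 = 483.08 kPa.
q_ult = 847.08 + 483.08 = 1330.2 kPa.
Gross allowable pressure q_all = 1330.2 / 3 = 443.38 kPa.
Footing area = 27.306 m², so allowable column load = 443.38 × 27.306 = 12107 kN.

P_all ≈ 12100 kN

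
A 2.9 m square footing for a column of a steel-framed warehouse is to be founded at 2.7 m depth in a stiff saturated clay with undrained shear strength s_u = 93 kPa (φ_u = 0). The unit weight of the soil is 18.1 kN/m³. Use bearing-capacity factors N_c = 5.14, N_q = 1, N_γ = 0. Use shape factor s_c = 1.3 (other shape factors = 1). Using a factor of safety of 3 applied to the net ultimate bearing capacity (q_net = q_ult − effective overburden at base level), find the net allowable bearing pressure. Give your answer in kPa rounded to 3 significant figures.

q_all(net) ≈ 207 kPa

q = γ·D_f = 18.1 × 2.7 = 48.87 kPa.
c·N_c·s_c = 93 × 5.14 × 1.3 = 621.43 kPa
q·N_q = 48.87 × 1 = 48.87 kPa
q_ult = 621.43 + 48.87 = 670.3 kPa.
Net ultimate: q_net = 670.3 − 48.87 = 621.43 kPa.
q_all(net) = 621.43 / 3 = 207.14 kPa.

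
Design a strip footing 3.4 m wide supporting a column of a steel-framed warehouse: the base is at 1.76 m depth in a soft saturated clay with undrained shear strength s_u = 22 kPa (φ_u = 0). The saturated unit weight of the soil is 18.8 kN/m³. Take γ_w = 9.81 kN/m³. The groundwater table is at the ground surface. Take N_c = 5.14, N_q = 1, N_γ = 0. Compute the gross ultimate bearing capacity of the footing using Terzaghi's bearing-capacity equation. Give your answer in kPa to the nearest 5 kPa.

γ' = 18.8 − 9.81 = 8.99 kN/m³ (submerged throughout). q = 8.99 × 1.76 = 15.822 kPa.
c·N_c = 22 × 5.14 = 113.08 kPa
q·N_q = 15.822 × 1 = 15.822 kPa
q_ult = 113.08 + 15.822 = 128.9 kPa.

q_ult ≈ 130 kPa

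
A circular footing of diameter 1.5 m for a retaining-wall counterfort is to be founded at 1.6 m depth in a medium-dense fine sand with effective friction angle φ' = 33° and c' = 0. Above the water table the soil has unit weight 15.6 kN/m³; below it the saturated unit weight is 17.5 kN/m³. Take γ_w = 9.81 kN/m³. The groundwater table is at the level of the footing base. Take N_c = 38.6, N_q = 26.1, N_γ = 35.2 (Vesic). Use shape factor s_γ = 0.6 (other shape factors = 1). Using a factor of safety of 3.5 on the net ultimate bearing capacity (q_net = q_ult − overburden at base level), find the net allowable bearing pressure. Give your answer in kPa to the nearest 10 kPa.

q = γ·D_f = 15.6 × 1.6 = 24.96 kPa.
For the ½γBN_γ term take γ' = 17.5 − 9.81 = 7.69 kN/m³ (soil below base is submerged).
q·N_q = 24.96 × 26.1 = 651.46 kPa
0.5·γ·B·N_γ·s_γ = 0.5 × 7.69 × 1.5 × 35.2 × 0.6 = 121.81 kPa
q_ult = 651.46 + 121.81 = 773.27 kPa.
q_net = 773.27 − 24.96 = 748.31 kPa.
q_all(net) = 748.31 / 3.5 = 213.8 kPa.

q_all(net) ≈ 210 kPa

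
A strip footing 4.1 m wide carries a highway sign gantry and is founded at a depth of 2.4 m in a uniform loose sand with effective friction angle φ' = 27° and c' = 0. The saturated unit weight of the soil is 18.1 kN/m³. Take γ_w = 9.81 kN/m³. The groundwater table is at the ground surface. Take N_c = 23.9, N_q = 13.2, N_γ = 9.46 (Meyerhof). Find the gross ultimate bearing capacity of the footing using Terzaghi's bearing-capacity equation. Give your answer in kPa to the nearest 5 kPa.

q_ult ≈ 425 kPa

γ' = 18.1 − 9.81 = 8.29 kN/m³ (submerged throughout). q = 8.29 × 2.4 = 19.896 kPa; the same γ' applies in the ½γBN_γ term.
q·N_q = 19.896 × 13.2 = 262.63 kPa
0.5·γ·B·N_γ = 0.5 × 8.29 × 4.1 × 9.46 = 160.77 kPa
q_ult = 262.63 + 160.77 = 423.4 kPa.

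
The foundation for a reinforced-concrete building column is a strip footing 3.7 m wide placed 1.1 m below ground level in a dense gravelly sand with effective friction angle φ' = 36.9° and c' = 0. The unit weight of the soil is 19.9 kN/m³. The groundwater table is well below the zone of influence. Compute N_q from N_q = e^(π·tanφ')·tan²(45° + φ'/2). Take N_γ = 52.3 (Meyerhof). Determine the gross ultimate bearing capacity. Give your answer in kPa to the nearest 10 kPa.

q_ult ≈ 2850 kPa

tan36.9° = 0.7508, so N_q = e^(π×0.7508)·tan²(63.45°) = 10.578 × 4.005 = 42.37.
q = γ·D_f = 19.9 × 1.1 = 21.89 kPa.
q·N_q = 21.89 × 42.368 = 927.43 kPa
0.5·γ·B·N_γ = 0.5 × 19.9 × 3.7 × 52.3 = 1925.4 kPa
q_ult = 927.43 + 1925.4 = 2852.9 kPa.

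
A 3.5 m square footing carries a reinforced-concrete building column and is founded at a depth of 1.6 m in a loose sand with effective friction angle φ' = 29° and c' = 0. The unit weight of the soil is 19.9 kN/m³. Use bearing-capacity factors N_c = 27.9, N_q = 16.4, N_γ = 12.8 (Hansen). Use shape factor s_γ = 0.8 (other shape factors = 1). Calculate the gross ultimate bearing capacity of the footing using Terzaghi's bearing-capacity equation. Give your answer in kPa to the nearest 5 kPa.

q_ult ≈ 880 kPa

q = γ·D_f = 19.9 × 1.6 = 31.84 kPa.
q·N_q = 31.84 × 16.4 = 522.18 kPa
0.5·γ·B·N_γ·s_γ = 0.5 × 19.9 × 3.5 × 12.8 × 0.8 = 356.61 kPa
q_ult = 522.18 + 356.61 = 878.78 kPa.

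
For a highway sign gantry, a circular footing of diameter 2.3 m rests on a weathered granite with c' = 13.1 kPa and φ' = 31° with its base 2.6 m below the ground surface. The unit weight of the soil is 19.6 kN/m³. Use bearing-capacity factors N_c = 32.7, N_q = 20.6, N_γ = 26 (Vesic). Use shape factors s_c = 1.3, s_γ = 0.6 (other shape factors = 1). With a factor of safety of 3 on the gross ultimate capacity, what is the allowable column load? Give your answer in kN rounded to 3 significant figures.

P_all ≈ 2710 kN

Effective surcharge at the founding depth q = γ·D_f = 19.6 × 2.6 = 50.96 kPa.
q_ult = c·N_c·s_c + q·N_q + 0.5·γ·B·N_γ·s_γ
     = 13.1 × 32.7 × 1.3 + 50.96 × 20.6 + 0.5 × 19.6 × 2.3 × 26 × 0.6
     = 556.88 + 1049.8 + 351.62 = 1958.3 kPa.
Gross allowable pressure q_all = 1958.3 / 3 = 652.76 kPa.
Footing area = 4.1548 m², so allowable column load = 652.76 × 4.1548 = 2712.1 kN.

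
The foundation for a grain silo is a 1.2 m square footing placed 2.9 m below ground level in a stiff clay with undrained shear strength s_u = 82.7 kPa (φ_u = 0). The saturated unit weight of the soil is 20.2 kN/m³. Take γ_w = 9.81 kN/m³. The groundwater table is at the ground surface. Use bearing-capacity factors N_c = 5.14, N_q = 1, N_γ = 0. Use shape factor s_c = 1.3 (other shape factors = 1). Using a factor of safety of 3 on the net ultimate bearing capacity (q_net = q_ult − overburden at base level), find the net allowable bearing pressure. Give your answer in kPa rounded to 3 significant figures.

γ' = 20.2 − 9.81 = 10.39 kN/m³ (submerged throughout). q = 10.39 × 2.9 = 30.131 kPa.
c·N_c·s_c = 82.7 × 5.14 × 1.3 = 552.6 kPa
q·N_q = 30.131 × 1 = 30.131 kPa
q_ult = 552.6 + 30.131 = 582.73 kPa.
q_net = 582.73 − 30.131 = 552.6 kPa.
q_all(net) = 552.6 / 3 = 184.2 kPa.

q_all(net) ≈ 184 kPa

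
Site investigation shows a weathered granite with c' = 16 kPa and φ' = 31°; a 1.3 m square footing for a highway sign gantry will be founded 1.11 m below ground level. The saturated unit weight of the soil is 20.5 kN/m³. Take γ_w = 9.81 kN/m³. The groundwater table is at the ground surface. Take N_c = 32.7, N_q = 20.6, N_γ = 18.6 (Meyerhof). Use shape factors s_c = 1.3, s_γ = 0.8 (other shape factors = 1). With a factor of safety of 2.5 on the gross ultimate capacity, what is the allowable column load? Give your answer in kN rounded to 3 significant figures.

Water table at ground surface, so effective unit weight γ' = 20.5 − 9.81 = 10.69 kN/m³ is used throughout; overburden q = 10.69 × 1.11 = 11.866 kPa; the same γ' applies in the ½γBN_γ term.
Cohesion term c·N_c·s_c = 16 × 32.7 × 1.3 = 680.16 kPa; surcharge term q·N_q = 11.866 × 20.6 = 244.44 kPa; self-weight term 0.5·γ·B·N_γ·s_γ = 0.5 × 10.69 × 1.3 × 18.6 × 0.8 = 103.39 kPa.
q_ult = 680.16 + 244.44 + 103.39 = 1028 kPa.
Gross allowable pressure q_all = 1028 / 2.5 = 411.2 kPa.
Footing area = 1.69 m², so allowable column load = 411.2 × 1.69 = 694.92 kN.

P_all ≈ 695 kN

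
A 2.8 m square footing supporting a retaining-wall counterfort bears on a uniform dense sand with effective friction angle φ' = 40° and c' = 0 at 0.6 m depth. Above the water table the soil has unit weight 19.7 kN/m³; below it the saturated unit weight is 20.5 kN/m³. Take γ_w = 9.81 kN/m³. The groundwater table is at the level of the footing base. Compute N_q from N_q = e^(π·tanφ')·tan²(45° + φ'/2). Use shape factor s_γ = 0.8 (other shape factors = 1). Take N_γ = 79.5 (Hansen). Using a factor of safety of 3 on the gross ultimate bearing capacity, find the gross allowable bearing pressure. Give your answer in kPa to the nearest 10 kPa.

N_q = e^(π·tan40°)·tan²(65°) = 64.2.
q = γ·D_f = 19.7 × 0.6 = 11.82 kPa.
For the ½γBN_γ term take γ' = 20.5 − 9.81 = 10.69 kN/m³ (soil below base is submerged).
q·N_q = 11.82 × 64.195 = 758.79 kPa
0.5·γ·B·N_γ·s_γ = 0.5 × 10.69 × 2.8 × 79.5 × 0.8 = 951.84 kPa
q_ult = 758.79 + 951.84 = 1710.6 kPa.
q_all = 1710.6 / 3 = 570.21 kPa.

q_all ≈ 570 kPa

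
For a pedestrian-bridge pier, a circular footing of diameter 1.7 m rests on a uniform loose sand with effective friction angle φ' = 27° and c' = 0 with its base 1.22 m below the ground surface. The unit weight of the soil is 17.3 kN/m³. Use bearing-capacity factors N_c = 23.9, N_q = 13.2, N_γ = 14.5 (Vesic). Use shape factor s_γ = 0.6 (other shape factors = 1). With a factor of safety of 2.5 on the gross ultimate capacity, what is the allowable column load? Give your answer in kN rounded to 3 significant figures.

Effective surcharge at the founding depth q = γ·D_f = 17.3 × 1.22 = 21.106 kPa.
q_ult = q·N_q + 0.5·γ·B·N_γ·s_γ
     = 21.106 × 13.2 + 0.5 × 17.3 × 1.7 × 14.5 × 0.6
     = 278.6 + 127.93 = 406.53 kPa.
Gross allowable pressure q_all = 406.53 / 2.5 = 162.61 kPa.
Footing area = 2.2698 m², so allowable column load = 162.61 × 2.2698 = 369.1 kN.

P_all ≈ 369 kN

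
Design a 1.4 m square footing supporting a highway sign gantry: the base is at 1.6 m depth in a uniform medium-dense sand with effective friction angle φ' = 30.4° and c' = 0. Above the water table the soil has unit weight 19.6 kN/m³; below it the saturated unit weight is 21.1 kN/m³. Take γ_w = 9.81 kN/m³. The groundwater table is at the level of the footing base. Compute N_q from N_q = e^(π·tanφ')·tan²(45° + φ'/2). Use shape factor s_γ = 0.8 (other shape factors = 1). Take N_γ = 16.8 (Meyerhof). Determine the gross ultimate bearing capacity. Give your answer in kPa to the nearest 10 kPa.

q_ult ≈ 710 kPa

tan30.4° = 0.5867, so N_q = e^(π×0.5867)·tan²(60.2°) = 6.316 × 3.049 = 19.26.
Effective surcharge at the founding depth q = γ·D_f = 19.6 × 1.6 = 31.36 kPa.
The water table coincides with the base, so in the self-weight term γ → γ' = 11.29 kN/m³.
q_ult = q·N_q + 0.5·γ·B·N_γ·s_γ
     = 31.36 × 19.258 + 0.5 × 11.29 × 1.4 × 16.8 × 0.8
     = 603.93 + 106.22 = 710.15 kPa.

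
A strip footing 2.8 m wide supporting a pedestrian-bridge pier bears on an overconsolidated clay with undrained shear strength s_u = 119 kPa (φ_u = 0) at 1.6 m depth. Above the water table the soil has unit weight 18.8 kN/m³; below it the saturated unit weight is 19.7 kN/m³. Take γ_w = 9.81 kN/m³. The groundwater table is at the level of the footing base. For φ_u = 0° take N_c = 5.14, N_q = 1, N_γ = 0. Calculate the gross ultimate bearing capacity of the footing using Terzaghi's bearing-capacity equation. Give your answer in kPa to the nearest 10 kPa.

q_ult ≈ 640 kPa

Effective surcharge at the founding depth q = γ·D_f = 18.8 × 1.6 = 30.08 kPa.
q_ult = c·N_c + q·N_q
     = 119 × 5.14 + 30.08 × 1
     = 611.66 + 30.08 = 641.74 kPa.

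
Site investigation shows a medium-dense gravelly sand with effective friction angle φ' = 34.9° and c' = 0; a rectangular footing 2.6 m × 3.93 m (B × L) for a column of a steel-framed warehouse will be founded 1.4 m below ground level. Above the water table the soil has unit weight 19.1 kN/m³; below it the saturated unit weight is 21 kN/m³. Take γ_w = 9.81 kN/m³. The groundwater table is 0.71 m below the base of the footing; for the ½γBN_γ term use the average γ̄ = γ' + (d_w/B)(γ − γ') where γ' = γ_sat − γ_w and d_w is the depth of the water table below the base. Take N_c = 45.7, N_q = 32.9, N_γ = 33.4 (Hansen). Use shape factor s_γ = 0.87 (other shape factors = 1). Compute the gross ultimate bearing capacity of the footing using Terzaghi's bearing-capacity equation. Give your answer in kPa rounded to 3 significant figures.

Overburden at base level: q = 19.1 × 1.4 = 26.74 kPa.
The water table is 0.71 m below the base (< B = 2.6 m), so the ½γBN_γ term uses γ̄ = γ' + (d_w/B)(γ − γ') = 11.19 + (0.71/2.6)(19.1 − 11.19) = 13.35 kN/m³.
Surcharge term q·N_q = 26.74 × 32.9 = 879.75 kPa; self-weight term 0.5·γ·B·N_γ·s_γ = 0.5 × 13.35 × 2.6 × 33.4 × 0.87 = 504.3 kPa.
q_ult = 879.75 + 504.3 = 1384 kPa.

q_ult ≈ 1380 kPa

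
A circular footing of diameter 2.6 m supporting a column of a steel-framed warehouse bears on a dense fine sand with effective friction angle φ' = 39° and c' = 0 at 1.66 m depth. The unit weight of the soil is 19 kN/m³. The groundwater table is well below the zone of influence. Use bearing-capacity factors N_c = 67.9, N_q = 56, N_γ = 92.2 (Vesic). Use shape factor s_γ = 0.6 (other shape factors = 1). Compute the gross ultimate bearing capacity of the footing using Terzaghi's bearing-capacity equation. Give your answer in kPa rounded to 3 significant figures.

q_ult ≈ 3130 kPa

q = γ·D_f = 19 × 1.66 = 31.54 kPa.
q·N_q = 31.54 × 56 = 1766.2 kPa
0.5·γ·B·N_γ·s_γ = 0.5 × 19 × 2.6 × 92.2 × 0.6 = 1366.4 kPa
q_ult = 1766.2 + 1366.4 = 3132.6 kPa.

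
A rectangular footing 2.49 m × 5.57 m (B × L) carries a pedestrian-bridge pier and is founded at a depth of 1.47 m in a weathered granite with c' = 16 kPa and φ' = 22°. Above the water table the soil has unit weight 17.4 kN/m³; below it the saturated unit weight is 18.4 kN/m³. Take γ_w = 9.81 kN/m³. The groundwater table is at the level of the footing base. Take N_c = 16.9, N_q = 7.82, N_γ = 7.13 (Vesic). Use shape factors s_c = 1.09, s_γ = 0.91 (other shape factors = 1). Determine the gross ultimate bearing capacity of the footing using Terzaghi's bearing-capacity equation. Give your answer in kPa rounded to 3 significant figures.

q_ult ≈ 564 kPa

q = γ·D_f = 17.4 × 1.47 = 25.578 kPa.
For the ½γBN_γ term take γ' = 18.4 − 9.81 = 8.59 kN/m³ (soil below base is submerged).
c·N_c·s_c = 16 × 16.9 × 1.09 = 294.74 kPa
q·N_q = 25.578 × 7.82 = 200.02 kPa
0.5·γ·B·N_γ·s_γ = 0.5 × 8.59 × 2.49 × 7.13 × 0.91 = 69.389 kPa
q_ult = 294.74 + 200.02 + 69.389 = 564.15 kPa.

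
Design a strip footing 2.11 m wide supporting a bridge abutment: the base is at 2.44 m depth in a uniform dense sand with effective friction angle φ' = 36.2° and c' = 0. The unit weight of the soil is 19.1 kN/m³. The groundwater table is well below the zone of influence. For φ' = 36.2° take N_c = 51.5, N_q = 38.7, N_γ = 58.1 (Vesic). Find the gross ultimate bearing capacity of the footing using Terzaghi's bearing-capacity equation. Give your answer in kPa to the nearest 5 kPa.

q_ult ≈ 2975 kPa

Effective surcharge at the founding depth q = γ·D_f = 19.1 × 2.44 = 46.604 kPa.
q_ult = q·N_q + 0.5·γ·B·N_γ
     = 46.604 × 38.7 + 0.5 × 19.1 × 2.11 × 58.1
     = 1803.6 + 1170.7 = 2974.3 kPa.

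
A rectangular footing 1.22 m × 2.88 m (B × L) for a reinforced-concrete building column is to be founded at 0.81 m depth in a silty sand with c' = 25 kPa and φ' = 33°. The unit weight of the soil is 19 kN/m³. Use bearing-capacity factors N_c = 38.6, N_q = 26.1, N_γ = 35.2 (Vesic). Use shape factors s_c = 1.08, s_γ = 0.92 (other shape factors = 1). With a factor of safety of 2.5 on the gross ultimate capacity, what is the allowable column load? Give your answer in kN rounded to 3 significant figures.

Effective surcharge at the founding depth q = γ·D_f = 19 × 0.81 = 15.39 kPa.
q_ult = c·N_c·s_c + q·N_q + 0.5·γ·B·N_γ·s_γ
     = 25 × 38.6 × 1.08 + 15.39 × 26.1 + 0.5 × 19 × 1.22 × 35.2 × 0.92
     = 1042.2 + 401.68 + 375.33 = 1819.2 kPa.
Gross allowable pressure q_all = 1819.2 / 2.5 = 727.68 kPa.
Footing area = 3.5136 m², so allowable column load = 727.68 × 3.5136 = 2556.8 kN.

P_all ≈ 2560 kN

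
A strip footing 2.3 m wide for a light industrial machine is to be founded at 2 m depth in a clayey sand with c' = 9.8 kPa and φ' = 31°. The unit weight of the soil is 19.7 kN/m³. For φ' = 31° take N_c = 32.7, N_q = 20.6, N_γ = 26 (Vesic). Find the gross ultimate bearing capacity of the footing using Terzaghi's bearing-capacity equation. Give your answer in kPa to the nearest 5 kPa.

Overburden at base level: q = 19.7 × 2 = 39.4 kPa.
Cohesion term c·N_c = 9.8 × 32.7 = 320.46 kPa; surcharge term q·N_q = 39.4 × 20.6 = 811.64 kPa; self-weight term 0.5·γ·B·N_γ = 0.5 × 19.7 × 2.3 × 26 = 589.03 kPa.
q_ult = 320.46 + 811.64 + 589.03 = 1721.1 kPa.

q_ult ≈ 1720 kPa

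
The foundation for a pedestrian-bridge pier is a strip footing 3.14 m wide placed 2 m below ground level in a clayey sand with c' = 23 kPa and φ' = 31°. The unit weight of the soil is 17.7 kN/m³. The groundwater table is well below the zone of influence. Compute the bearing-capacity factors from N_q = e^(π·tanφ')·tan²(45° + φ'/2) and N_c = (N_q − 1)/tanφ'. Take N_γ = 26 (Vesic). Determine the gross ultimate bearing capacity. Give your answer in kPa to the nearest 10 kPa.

tan31° = 0.6009, so N_q = e^(π×0.6009)·tan²(60.5°) = 6.604 × 3.124 = 20.63.
N_c = (20.63 − 1)/tan31° = 32.67.
q = γ·D_f = 17.7 × 2 = 35.4 kPa.
c·N_c = 23 × 32.671 = 751.44 kPa
q·N_q = 35.4 × 20.631 = 730.33 kPa
0.5·γ·B·N_γ = 0.5 × 17.7 × 3.14 × 26 = 722.51 kPa
q_ult = 751.44 + 730.33 + 722.51 = 2204.3 kPa.

q_ult ≈ 2200 kPa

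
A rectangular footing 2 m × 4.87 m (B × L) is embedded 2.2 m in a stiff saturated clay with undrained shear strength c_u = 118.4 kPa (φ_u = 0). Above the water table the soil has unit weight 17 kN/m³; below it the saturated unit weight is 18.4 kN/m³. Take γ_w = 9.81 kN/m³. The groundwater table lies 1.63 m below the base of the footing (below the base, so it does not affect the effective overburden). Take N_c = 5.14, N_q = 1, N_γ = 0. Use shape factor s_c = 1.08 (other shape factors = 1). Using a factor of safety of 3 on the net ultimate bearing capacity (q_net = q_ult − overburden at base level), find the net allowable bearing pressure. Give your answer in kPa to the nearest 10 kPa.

Effective surcharge at the founding depth q = γ·D_f = 17 × 2.2 = 37.4 kPa.
q_ult = c·N_c·s_c + q·N_q
     = 118.4 × 5.14 × 1.08 + 37.4 × 1
     = 657.26 + 37.4 = 694.66 kPa.
q_net = 694.66 − 37.4 = 657.26 kPa.
q_all(net) = 657.26 / 3 = 219.09 kPa.

q_all(net) ≈ 220 kPa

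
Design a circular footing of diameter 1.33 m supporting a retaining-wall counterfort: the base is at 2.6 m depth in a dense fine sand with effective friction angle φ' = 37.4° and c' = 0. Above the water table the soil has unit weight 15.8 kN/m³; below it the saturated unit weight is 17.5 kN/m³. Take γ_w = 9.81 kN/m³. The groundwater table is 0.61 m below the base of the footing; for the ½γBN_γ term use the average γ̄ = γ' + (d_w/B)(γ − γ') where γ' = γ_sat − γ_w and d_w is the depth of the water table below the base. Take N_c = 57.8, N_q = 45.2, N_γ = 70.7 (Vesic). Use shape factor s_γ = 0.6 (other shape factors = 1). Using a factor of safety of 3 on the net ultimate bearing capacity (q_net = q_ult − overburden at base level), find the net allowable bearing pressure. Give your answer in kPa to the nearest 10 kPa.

q_all(net) ≈ 710 kPa

Effective surcharge at the founding depth q = γ·D_f = 15.8 × 2.6 = 41.08 kPa.
With d_w = 0.61 m < B, γ̄ = 7.69 + (0.61/1.33) × (15.8 − 7.69) = 11.41 kN/m³.
q_ult = q·N_q + 0.5·γ·B·N_γ·s_γ
     = 41.08 × 45.2 + 0.5 × 11.41 × 1.33 × 70.7 × 0.6
     = 1856.8 + 321.86 = 2178.7 kPa.
q_net = 2178.7 − 41.08 = 2137.6 kPa.
q_all(net) = 2137.6 / 3 = 712.53 kPa.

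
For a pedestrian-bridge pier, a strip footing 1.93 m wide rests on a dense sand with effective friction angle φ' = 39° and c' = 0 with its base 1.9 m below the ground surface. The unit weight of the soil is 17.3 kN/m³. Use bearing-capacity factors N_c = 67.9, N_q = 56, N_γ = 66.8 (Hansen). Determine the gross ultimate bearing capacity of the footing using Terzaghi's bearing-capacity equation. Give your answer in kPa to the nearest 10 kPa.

q_ult ≈ 2960 kPa

Effective surcharge at the founding depth q = γ·D_f = 17.3 × 1.9 = 32.87 kPa.
q_ult = q·N_q + 0.5·γ·B·N_γ
     = 32.87 × 56 + 0.5 × 17.3 × 1.93 × 66.8
     = 1840.7 + 1115.2 = 2955.9 kPa.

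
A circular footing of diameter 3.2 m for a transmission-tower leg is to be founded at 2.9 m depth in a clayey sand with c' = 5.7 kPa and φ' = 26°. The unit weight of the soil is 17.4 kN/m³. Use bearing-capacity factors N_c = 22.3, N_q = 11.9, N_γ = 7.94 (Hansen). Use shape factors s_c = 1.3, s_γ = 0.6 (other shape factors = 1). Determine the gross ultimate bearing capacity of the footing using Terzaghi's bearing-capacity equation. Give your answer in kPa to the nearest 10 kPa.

q_ult ≈ 900 kPa

Effective surcharge at the founding depth q = γ·D_f = 17.4 × 2.9 = 50.46 kPa.
q_ult = c·N_c·s_c + q·N_q + 0.5·γ·B·N_γ·s_γ
     = 5.7 × 22.3 × 1.3 + 50.46 × 11.9 + 0.5 × 17.4 × 3.2 × 7.94 × 0.6
     = 165.24 + 600.47 + 132.63 = 898.35 kPa.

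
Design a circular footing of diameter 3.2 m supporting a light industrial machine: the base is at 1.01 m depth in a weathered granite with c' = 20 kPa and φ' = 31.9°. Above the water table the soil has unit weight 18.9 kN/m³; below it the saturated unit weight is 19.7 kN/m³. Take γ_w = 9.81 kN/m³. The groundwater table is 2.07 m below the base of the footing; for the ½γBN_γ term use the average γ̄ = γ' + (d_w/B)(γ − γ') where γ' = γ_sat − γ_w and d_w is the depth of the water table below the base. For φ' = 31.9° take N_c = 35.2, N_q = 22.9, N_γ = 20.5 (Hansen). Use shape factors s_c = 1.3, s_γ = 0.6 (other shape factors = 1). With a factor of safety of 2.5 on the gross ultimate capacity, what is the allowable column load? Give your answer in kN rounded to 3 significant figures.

q = γ·D_f = 18.9 × 1.01 = 19.089 kPa.
γ' = 9.89 kN/m³; averaging over the depth B below the base, γ̄ = γ' + (d_w/B)(γ − γ') = 15.718 kN/m³.
c·N_c·s_c = 20 × 35.2 × 1.3 = 915.2 kPa
q·N_q = 19.089 × 22.9 = 437.14 kPa
0.5·γ·B·N_γ·s_γ = 0.5 × 15.718 × 3.2 × 20.5 × 0.6 = 309.34 kPa
q_ult = 915.2 + 437.14 + 309.34 = 1661.7 kPa.
Gross allowable pressure q_all = 1661.7 / 2.5 = 664.67 kPa.
Footing area = 8.0425 m², so allowable column load = 664.67 × 8.0425 = 5345.6 kN.

P_all ≈ 5350 kN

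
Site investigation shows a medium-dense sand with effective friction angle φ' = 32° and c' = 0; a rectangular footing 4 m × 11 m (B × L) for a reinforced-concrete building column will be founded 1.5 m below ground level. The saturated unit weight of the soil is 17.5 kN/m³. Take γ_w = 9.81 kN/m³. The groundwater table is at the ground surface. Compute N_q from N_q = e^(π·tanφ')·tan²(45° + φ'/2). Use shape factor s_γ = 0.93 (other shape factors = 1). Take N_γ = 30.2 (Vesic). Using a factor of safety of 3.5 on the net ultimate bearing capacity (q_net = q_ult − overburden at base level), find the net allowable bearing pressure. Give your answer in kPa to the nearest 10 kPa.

q_all(net) ≈ 200 kPa

N_q = e^(π·tan32°)·tan²(61°) = 23.18.
With the water table at the surface the whole profile is submerged: γ' = 17.5 − 9.81 = 7.69 kN/m³, so q = γ'·D_f = 11.535 kPa; the same γ' applies in the ½γBN_γ term.
q_ult = q·N_q + 0.5·γ·B·N_γ·s_γ
     = 11.535 × 23.177 + 0.5 × 7.69 × 4 × 30.2 × 0.93
     = 267.34 + 431.96 = 699.31 kPa.
q_net = 699.31 − 11.535 = 687.77 kPa.
q_all(net) = 687.77 / 3.5 = 196.51 kPa.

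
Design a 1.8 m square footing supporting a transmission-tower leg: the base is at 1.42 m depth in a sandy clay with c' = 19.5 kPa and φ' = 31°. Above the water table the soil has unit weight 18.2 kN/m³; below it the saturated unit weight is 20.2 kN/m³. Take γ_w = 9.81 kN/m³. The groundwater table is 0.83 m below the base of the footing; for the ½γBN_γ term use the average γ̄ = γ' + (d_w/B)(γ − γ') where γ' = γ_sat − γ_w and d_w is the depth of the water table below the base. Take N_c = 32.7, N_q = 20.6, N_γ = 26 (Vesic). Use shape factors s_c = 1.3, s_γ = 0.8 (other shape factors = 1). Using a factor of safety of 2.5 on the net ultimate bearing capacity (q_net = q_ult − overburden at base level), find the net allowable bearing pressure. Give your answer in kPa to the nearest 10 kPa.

q = γ·D_f = 18.2 × 1.42 = 25.844 kPa.
γ' = 10.39 kN/m³; averaging over the depth B below the base, γ̄ = γ' + (d_w/B)(γ − γ') = 13.991 kN/m³.
c·N_c·s_c = 19.5 × 32.7 × 1.3 = 828.95 kPa
q·N_q = 25.844 × 20.6 = 532.39 kPa
0.5·γ·B·N_γ·s_γ = 0.5 × 13.991 × 1.8 × 26 × 0.8 = 261.92 kPa
q_ult = 828.95 + 532.39 + 261.92 = 1623.2 kPa.
q_net = 1623.2 − 25.844 = 1597.4 kPa.
q_all(net) = 1597.4 / 2.5 = 638.96 kPa.

q_all(net) ≈ 640 kPa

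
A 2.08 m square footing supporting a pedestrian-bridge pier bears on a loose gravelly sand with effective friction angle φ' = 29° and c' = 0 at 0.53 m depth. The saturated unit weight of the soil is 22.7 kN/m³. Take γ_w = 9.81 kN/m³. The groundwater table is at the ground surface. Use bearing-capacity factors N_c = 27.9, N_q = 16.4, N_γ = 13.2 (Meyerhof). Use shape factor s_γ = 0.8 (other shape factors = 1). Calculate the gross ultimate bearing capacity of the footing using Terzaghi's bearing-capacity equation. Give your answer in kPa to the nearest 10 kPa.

q_ult ≈ 250 kPa

γ' = 22.7 − 9.81 = 12.89 kN/m³ (submerged throughout). q = 12.89 × 0.53 = 6.8317 kPa; the same γ' applies in the ½γBN_γ term.
q·N_q = 6.8317 × 16.4 = 112.04 kPa
0.5·γ·B·N_γ·s_γ = 0.5 × 12.89 × 2.08 × 13.2 × 0.8 = 141.56 kPa
q_ult = 112.04 + 141.56 = 253.6 kPa.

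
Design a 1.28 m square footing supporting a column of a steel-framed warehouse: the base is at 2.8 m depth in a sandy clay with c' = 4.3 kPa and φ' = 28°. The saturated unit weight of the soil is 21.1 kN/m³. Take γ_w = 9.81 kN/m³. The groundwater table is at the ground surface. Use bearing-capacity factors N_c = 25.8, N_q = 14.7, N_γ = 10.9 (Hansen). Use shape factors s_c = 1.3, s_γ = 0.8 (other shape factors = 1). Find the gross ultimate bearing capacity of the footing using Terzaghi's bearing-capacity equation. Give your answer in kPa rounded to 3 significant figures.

With the water table at the surface the whole profile is submerged: γ' = 21.1 − 9.81 = 11.29 kN/m³, so q = γ'·D_f = 31.612 kPa; the same γ' applies in the ½γBN_γ term.
q_ult = c·N_c·s_c + q·N_q + 0.5·γ·B·N_γ·s_γ
     = 4.3 × 25.8 × 1.3 + 31.612 × 14.7 + 0.5 × 11.29 × 1.28 × 10.9 × 0.8
     = 144.22 + 464.7 + 63.007 = 671.93 kPa.

q_ult ≈ 672 kPa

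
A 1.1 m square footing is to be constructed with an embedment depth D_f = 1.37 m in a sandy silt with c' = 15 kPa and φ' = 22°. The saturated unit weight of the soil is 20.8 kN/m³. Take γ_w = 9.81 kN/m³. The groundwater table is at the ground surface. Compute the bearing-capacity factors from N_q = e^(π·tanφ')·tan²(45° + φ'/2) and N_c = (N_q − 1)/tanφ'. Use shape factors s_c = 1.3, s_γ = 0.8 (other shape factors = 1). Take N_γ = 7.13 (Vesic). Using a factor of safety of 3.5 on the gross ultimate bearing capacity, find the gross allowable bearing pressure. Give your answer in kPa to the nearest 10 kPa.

q_all ≈ 140 kPa

N_q = e^(π·tan22°)·tan²(56°) = 7.82; N_c = (N_q − 1)/tanφ' = 16.88.
Water table at ground surface, so effective unit weight γ' = 20.8 − 9.81 = 10.99 kN/m³ is used throughout; overburden q = 10.99 × 1.37 = 15.056 kPa; the same γ' applies in the ½γBN_γ term.
Cohesion term c·N_c·s_c = 15 × 16.883 × 1.3 = 329.22 kPa; surcharge term q·N_q = 15.056 × 7.8211 = 117.76 kPa; self-weight term 0.5·γ·B·N_γ·s_γ = 0.5 × 10.99 × 1.1 × 7.13 × 0.8 = 34.478 kPa.
q_ult = 329.22 + 117.76 + 34.478 = 481.45 kPa.
q_all = 481.45 / 3.5 = 137.56 kPa.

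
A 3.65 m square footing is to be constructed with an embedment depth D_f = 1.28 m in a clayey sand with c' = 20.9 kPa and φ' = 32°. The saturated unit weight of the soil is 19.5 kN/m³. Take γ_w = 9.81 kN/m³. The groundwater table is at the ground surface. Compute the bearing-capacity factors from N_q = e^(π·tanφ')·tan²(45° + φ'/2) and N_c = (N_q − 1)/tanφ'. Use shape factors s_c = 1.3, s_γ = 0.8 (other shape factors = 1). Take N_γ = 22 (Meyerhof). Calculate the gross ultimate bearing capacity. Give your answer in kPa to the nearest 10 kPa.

tan32° = 0.6249, so N_q = e^(π×0.6249)·tan²(61°) = 7.121 × 3.255 = 23.18.
N_c = (23.18 − 1)/tan32° = 35.49.
γ' = 19.5 − 9.81 = 9.69 kN/m³ (submerged throughout). q = 9.69 × 1.28 = 12.403 kPa; the same γ' applies in the ½γBN_γ term.
c·N_c·s_c = 20.9 × 35.49 × 1.3 = 964.27 kPa
q·N_q = 12.403 × 23.177 = 287.47 kPa
0.5·γ·B·N_γ·s_γ = 0.5 × 9.69 × 3.65 × 22 × 0.8 = 311.24 kPa
q_ult = 964.27 + 287.47 + 311.24 = 1563 kPa.

q_ult ≈ 1560 kPa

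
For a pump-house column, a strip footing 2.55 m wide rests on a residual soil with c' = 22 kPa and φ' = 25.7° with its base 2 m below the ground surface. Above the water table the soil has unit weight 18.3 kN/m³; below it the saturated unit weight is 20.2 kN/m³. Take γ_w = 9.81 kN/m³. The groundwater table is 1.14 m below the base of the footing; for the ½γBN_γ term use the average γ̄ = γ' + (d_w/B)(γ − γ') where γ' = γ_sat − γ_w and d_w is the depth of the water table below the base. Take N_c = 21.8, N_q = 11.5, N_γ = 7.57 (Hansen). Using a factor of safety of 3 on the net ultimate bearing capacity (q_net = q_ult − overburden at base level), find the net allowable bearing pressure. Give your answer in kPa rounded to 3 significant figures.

q_all(net) ≈ 333 kPa

Effective surcharge at the founding depth q = γ·D_f = 18.3 × 2 = 36.6 kPa.
With d_w = 1.14 m < B, γ̄ = 10.39 + (1.14/2.55) × (18.3 − 10.39) = 13.926 kN/m³.
q_ult = c·N_c + q·N_q + 0.5·γ·B·N_γ
     = 22 × 21.8 + 36.6 × 11.5 + 0.5 × 13.926 × 2.55 × 7.57
     = 479.6 + 420.9 + 134.41 = 1034.9 kPa.
q_net = 1034.9 − 36.6 = 998.31 kPa.
q_all(net) = 998.31 / 3 = 332.77 kPa.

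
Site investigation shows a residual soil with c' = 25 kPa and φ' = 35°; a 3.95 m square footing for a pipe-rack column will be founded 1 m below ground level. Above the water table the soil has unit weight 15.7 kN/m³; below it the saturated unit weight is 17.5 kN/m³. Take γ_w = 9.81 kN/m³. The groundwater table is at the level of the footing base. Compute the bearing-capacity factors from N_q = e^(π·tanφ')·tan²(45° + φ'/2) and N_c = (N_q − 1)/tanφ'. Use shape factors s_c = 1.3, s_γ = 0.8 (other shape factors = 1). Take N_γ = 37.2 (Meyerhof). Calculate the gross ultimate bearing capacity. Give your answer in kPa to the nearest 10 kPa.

tan35° = 0.7002, so N_q = e^(π×0.7002)·tan²(62.5°) = 9.023 × 3.69 = 33.3.
N_c = (33.3 − 1)/tan35° = 46.12.
q = γ·D_f = 15.7 × 1 = 15.7 kPa.
For the ½γBN_γ term take γ' = 17.5 − 9.81 = 7.69 kN/m³ (soil below base is submerged).
c·N_c·s_c = 25 × 46.124 × 1.3 = 1499 kPa
q·N_q = 15.7 × 33.296 = 522.75 kPa
0.5·γ·B·N_γ·s_γ = 0.5 × 7.69 × 3.95 × 37.2 × 0.8 = 451.99 kPa
q_ult = 1499 + 522.75 + 451.99 = 2473.8 kPa.

q_ult ≈ 2470 kPa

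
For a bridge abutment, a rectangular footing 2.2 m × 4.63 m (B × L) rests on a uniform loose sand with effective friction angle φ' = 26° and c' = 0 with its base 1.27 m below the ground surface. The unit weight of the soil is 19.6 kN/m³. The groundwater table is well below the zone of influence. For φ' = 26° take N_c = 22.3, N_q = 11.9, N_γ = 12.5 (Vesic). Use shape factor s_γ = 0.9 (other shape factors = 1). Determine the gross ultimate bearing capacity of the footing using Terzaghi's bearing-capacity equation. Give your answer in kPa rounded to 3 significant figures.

Overburden at base level: q = 19.6 × 1.27 = 24.892 kPa.
Surcharge term q·N_q = 24.892 × 11.9 = 296.21 kPa; self-weight term 0.5·γ·B·N_γ·s_γ = 0.5 × 19.6 × 2.2 × 12.5 × 0.9 = 242.55 kPa.
q_ult = 296.21 + 242.55 = 538.76 kPa.

q_ult ≈ 539 kPa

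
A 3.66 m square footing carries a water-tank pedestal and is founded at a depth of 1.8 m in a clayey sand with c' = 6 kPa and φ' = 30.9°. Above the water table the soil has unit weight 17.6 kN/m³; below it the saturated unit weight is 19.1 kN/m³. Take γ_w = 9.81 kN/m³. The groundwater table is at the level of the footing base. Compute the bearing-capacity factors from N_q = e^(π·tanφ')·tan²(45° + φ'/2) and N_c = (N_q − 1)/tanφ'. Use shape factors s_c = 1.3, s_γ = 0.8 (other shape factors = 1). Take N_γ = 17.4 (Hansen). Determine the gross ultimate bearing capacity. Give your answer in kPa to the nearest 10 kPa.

tan30.9° = 0.5985, so N_q = e^(π×0.5985)·tan²(60.45°) = 6.555 × 3.111 = 20.39.
N_c = (20.39 − 1)/tan30.9° = 32.41.
q = γ·D_f = 17.6 × 1.8 = 31.68 kPa.
For the ½γBN_γ term take γ' = 19.1 − 9.81 = 9.29 kN/m³ (soil below base is submerged).
c·N_c·s_c = 6 × 32.406 × 1.3 = 252.76 kPa
q·N_q = 31.68 × 20.394 = 646.09 kPa
0.5·γ·B·N_γ·s_γ = 0.5 × 9.29 × 3.66 × 17.4 × 0.8 = 236.65 kPa
q_ult = 252.76 + 646.09 + 236.65 = 1135.5 kPa.

q_ult ≈ 1140 kPa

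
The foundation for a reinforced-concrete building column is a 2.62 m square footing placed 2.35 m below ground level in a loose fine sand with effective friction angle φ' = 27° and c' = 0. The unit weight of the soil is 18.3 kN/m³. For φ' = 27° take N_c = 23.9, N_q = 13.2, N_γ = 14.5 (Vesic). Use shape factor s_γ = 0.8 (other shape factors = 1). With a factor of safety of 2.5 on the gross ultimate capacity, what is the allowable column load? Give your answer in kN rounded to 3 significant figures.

P_all ≈ 2320 kN

Overburden at base level: q = 18.3 × 2.35 = 43.005 kPa.
Surcharge term q·N_q = 43.005 × 13.2 = 567.67 kPa; self-weight term 0.5·γ·B·N_γ·s_γ = 0.5 × 18.3 × 2.62 × 14.5 × 0.8 = 278.09 kPa.
q_ult = 567.67 + 278.09 = 845.75 kPa.
Gross allowable pressure q_all = 845.75 / 2.5 = 338.3 kPa.
Footing area = 6.8644 m², so allowable column load = 338.3 × 6.8644 = 2322.2 kN.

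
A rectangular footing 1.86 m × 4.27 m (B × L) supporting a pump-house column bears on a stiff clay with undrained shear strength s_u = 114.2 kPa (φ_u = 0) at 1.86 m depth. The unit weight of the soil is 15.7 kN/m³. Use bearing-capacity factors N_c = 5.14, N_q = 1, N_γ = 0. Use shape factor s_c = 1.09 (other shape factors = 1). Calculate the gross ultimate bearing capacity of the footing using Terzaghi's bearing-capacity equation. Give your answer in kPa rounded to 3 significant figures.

Effective surcharge at the founding depth q = γ·D_f = 15.7 × 1.86 = 29.202 kPa.
q_ult = c·N_c·s_c + q·N_q
     = 114.2 × 5.14 × 1.09 + 29.202 × 1
     = 639.82 + 29.202 = 669.02 kPa.

q_ult ≈ 669 kPa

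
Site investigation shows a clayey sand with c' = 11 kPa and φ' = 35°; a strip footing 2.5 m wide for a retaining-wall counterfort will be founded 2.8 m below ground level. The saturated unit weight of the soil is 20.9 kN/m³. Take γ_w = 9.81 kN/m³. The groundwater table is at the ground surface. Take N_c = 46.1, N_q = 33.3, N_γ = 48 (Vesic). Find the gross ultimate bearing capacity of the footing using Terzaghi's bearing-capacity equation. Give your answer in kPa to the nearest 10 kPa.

q_ult ≈ 2210 kPa

With the water table at the surface the whole profile is submerged: γ' = 20.9 − 9.81 = 11.09 kN/m³, so q = γ'·D_f = 31.052 kPa; the same γ' applies in the ½γBN_γ term.
q_ult = c·N_c + q·N_q + 0.5·γ·B·N_γ
     = 11 × 46.1 + 31.052 × 33.3 + 0.5 × 11.09 × 2.5 × 48
     = 507.1 + 1034 + 665.4 = 2206.5 kPa.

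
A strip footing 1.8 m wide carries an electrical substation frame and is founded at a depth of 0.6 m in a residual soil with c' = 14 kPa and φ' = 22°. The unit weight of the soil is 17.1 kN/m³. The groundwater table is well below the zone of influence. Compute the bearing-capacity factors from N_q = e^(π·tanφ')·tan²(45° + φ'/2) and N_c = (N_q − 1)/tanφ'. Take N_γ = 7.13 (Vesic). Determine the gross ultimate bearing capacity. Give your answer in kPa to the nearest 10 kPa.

q_ult ≈ 430 kPa

tan22° = 0.404, so N_q = e^(π×0.404)·tan²(56°) = 3.558 × 2.198 = 7.82.
N_c = (7.82 − 1)/tan22° = 16.88.
Effective surcharge at the founding depth q = γ·D_f = 17.1 × 0.6 = 10.26 kPa.
q_ult = c·N_c + q·N_q + 0.5·γ·B·N_γ
     = 14 × 16.883 + 10.26 × 7.8211 + 0.5 × 17.1 × 1.8 × 7.13
     = 236.36 + 80.245 + 109.73 = 426.34 kPa.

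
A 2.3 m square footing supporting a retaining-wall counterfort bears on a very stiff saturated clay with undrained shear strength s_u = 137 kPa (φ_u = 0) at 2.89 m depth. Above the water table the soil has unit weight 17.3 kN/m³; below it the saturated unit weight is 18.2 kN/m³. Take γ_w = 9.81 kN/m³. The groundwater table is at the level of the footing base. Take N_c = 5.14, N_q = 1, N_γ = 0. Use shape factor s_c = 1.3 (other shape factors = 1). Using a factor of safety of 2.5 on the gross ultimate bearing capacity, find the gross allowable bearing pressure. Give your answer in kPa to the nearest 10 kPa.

q_all ≈ 390 kPa

Overburden at base level: q = 17.3 × 2.89 = 49.997 kPa.
Cohesion term c·N_c·s_c = 137 × 5.14 × 1.3 = 915.43 kPa; surcharge term q·N_q = 49.997 × 1 = 49.997 kPa.
q_ult = 915.43 + 49.997 = 965.43 kPa.
q_all = 965.43 / 2.5 = 386.17 kPa.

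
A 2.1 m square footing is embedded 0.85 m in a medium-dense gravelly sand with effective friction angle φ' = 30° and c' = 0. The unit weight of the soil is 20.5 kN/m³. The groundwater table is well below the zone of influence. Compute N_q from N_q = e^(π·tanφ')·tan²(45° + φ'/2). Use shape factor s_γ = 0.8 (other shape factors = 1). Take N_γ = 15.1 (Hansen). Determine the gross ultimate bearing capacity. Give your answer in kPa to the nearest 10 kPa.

q_ult ≈ 580 kPa

tan30° = 0.5774, so N_q = e^(π×0.5774)·tan²(60°) = 6.134 × 3.0 = 18.4.
q = γ·D_f = 20.5 × 0.85 = 17.425 kPa.
q·N_q = 17.425 × 18.401 = 320.64 kPa
0.5·γ·B·N_γ·s_γ = 0.5 × 20.5 × 2.1 × 15.1 × 0.8 = 260.02 kPa
q_ult = 320.64 + 260.02 = 580.66 kPa.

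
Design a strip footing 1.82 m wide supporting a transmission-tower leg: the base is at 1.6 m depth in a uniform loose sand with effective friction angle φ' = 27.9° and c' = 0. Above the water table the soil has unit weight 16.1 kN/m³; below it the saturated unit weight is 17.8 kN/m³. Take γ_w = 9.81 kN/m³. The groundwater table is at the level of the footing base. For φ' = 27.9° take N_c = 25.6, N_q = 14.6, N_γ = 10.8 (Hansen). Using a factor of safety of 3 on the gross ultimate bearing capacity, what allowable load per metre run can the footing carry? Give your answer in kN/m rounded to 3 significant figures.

Effective surcharge at the founding depth q = γ·D_f = 16.1 × 1.6 = 25.76 kPa.
The water table coincides with the base, so in the self-weight term γ → γ' = 7.99 kN/m³.
q_ult = q·N_q + 0.5·γ·B·N_γ
     = 25.76 × 14.6 + 0.5 × 7.99 × 1.82 × 10.8
     = 376.1 + 78.526 = 454.62 kPa.
Gross allowable pressure q_all = 454.62 / 3 = 151.54 kPa.
Allowable wall load = q_all × B = 151.54 × 1.82 = 275.8 kN per metre run.

≈ 276 kN/m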